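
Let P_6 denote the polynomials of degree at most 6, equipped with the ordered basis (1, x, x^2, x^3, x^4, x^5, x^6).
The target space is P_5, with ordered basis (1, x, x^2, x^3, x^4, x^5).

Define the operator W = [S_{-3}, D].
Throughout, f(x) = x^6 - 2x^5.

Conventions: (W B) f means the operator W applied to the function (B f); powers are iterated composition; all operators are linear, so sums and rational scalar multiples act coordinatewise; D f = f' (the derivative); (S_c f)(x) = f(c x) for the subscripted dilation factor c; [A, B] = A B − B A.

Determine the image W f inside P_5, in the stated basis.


g(x) = -5832x^5 - 3240x^4

D f = 6x^5 - 10x^4
S_{-3} D f = -1458x^5 - 810x^4
S_{-3} f = 729x^6 + 486x^5
D S_{-3} f = 4374x^5 + 2430x^4
[S_{-3}, D] f = -5832x^5 - 3240x^4


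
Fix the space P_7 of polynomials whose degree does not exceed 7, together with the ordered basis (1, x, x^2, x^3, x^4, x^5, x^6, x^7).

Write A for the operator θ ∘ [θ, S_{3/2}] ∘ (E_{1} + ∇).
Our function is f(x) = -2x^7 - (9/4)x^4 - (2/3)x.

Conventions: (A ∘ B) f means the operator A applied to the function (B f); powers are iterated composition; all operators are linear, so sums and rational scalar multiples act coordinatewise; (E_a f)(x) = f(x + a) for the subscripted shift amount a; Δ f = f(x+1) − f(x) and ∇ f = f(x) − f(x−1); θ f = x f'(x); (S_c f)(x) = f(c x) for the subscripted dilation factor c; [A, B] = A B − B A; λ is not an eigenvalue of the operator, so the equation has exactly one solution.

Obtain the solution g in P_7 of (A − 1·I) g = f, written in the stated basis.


the result is g(x) = 2x^7 + (9/4)x^4 + (2/3)x

write g with unknown coordinates in the stated basis and equate coefficients in (A − 1·I) g = f
solving from the highest basis element down gives g = 2x^7 + (9/4)x^4 + (2/3)x
check: A g = 0
so A g − 1·g = -2x^7 - (9/4)x^4 - (2/3)x = f ✓


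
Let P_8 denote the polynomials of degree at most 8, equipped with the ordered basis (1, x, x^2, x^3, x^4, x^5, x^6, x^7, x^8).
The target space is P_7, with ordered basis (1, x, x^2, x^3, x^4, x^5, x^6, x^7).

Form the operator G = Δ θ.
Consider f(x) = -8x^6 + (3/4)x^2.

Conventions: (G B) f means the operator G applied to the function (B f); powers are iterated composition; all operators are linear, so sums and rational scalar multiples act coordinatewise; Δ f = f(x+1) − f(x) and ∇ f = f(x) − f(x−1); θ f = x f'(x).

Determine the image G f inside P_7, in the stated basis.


θ f = -48x^6 + (3/2)x^2
Δ θ f = -288x^5 - 720x^4 - 960x^3 - 720x^2 - 285x - 93/2

g(x) = -288x^5 - 720x^4 - 960x^3 - 720x^2 - 285x - 93/2


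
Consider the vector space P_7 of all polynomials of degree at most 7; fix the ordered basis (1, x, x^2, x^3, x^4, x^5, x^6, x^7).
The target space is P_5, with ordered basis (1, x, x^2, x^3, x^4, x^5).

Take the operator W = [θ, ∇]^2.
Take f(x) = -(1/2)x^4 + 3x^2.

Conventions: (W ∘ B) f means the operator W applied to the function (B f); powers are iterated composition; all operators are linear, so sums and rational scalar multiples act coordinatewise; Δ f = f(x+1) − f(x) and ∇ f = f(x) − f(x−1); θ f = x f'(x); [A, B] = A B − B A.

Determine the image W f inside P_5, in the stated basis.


the result is g(x) = -6x^2 + 24x - 18

∇ f = -2x^3 + 3x^2 + 4x - 5/2
θ ∇ f = -6x^3 + 6x^2 + 4x
θ f = -2x^4 + 6x^2
∇ θ f = -8x^3 + 12x^2 + 4x - 4
[θ, ∇] f = 2x^3 - 6x^2 + 4
∇ [θ, ∇] f = 6x^2 - 18x + 8
θ ∇ [θ, ∇] f = 12x^2 - 18x
θ [θ, ∇] f = 6x^3 - 12x^2
∇ θ [θ, ∇] f = 18x^2 - 42x + 18
[θ, ∇] [θ, ∇] f = -6x^2 + 24x - 18


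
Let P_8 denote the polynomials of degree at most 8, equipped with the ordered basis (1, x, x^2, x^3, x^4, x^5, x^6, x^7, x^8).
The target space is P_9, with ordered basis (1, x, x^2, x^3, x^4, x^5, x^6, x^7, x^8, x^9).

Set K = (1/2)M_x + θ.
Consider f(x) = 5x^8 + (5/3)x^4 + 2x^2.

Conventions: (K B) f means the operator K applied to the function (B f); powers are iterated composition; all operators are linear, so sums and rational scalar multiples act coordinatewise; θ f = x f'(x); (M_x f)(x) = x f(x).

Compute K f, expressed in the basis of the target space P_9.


M_x f = 5x^9 + (5/3)x^5 + 2x^3
((1/2)M_x) f = (5/2)x^9 + (5/6)x^5 + x^3
θ f = 40x^8 + (20/3)x^4 + 4x^2
((1/2)M_x + θ) f = (5/2)x^9 + 40x^8 + (5/6)x^5 + (20/3)x^4 + x^3 + 4x^2

the image equals g(x) = (5/2)x^9 + 40x^8 + (5/6)x^5 + (20/3)x^4 + x^3 + 4x^2


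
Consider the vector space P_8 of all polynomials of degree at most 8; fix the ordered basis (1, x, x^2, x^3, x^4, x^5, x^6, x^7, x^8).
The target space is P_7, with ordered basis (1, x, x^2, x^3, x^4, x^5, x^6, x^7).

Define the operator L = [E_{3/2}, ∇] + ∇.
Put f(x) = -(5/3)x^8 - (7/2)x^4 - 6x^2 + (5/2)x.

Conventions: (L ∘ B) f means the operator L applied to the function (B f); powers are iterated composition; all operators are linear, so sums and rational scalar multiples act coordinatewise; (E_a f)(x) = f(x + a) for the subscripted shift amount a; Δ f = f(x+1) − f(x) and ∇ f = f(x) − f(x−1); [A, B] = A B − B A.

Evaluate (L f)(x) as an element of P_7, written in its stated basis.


∇ f = -(40/3)x^7 + (140/3)x^6 - (280/3)x^5 + (350/3)x^4 - (322/3)x^3 + (203/3)x^2 - (118/3)x + 41/3
E_{3/2} ∇ f = -(40/3)x^7 - (280/3)x^6 - (910/3)x^5 - (1750/3)x^4 - (4319/6)x^3 - (3437/6)x^2 - (6845/24)x - 1673/24
E_{3/2} f = -(5/3)x^8 - 20x^7 - 105x^6 - 315x^5 - (4753/8)x^4 - (2919/4)x^3 - (9357/16)x^2 - (4649/16)x - 17967/256
∇ E_{3/2} f = -(40/3)x^7 - (280/3)x^6 - (910/3)x^5 - (1750/3)x^4 - (4319/6)x^3 - (3437/6)x^2 - (6845/24)x - 1673/24
[E_{3/2}, ∇] f = 0
∇ f = -(40/3)x^7 + (140/3)x^6 - (280/3)x^5 + (350/3)x^4 - (322/3)x^3 + (203/3)x^2 - (118/3)x + 41/3
([E_{3/2}, ∇] + ∇) f = -(40/3)x^7 + (140/3)x^6 - (280/3)x^5 + (350/3)x^4 - (322/3)x^3 + (203/3)x^2 - (118/3)x + 41/3

the result is g(x) = -(40/3)x^7 + (140/3)x^6 - (280/3)x^5 + (350/3)x^4 - (322/3)x^3 + (203/3)x^2 - (118/3)x + 41/3


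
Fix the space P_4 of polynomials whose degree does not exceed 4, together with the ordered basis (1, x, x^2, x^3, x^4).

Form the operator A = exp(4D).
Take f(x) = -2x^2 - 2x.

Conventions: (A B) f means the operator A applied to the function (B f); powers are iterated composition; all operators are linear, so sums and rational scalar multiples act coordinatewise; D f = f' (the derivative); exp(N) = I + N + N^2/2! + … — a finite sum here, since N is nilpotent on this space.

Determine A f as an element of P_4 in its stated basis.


g(x) = -2x^2 - 18x - 40

order-1 term: -16x - 8
order-2 term: -32
the series for exp(4D) f terminates at order 2
exp(4D) f = -2x^2 - 18x - 40


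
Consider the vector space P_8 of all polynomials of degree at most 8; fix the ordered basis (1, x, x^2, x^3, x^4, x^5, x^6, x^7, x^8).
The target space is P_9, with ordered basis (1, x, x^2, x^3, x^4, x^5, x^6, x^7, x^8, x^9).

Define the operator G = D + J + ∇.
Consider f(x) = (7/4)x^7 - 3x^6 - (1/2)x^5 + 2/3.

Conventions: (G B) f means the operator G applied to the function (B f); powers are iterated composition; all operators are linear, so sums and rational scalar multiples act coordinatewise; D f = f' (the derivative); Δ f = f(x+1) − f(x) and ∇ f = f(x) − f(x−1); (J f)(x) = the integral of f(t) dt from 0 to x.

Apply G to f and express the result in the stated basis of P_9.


D f = (49/4)x^6 - 18x^5 - (5/2)x^4
J f = (7/32)x^8 - (3/7)x^7 - (1/12)x^6 + (2/3)x
∇ f = (49/4)x^6 - (219/4)x^5 + (415/4)x^4 - (465/4)x^3 + (307/4)x^2 - (111/4)x + 17/4
(D + J + ∇) f = (7/32)x^8 - (3/7)x^7 + (293/12)x^6 - (291/4)x^5 + (405/4)x^4 - (465/4)x^3 + (307/4)x^2 - (325/12)x + 17/4

the result is g(x) = (7/32)x^8 - (3/7)x^7 + (293/12)x^6 - (291/4)x^5 + (405/4)x^4 - (465/4)x^3 + (307/4)x^2 - (325/12)x + 17/4


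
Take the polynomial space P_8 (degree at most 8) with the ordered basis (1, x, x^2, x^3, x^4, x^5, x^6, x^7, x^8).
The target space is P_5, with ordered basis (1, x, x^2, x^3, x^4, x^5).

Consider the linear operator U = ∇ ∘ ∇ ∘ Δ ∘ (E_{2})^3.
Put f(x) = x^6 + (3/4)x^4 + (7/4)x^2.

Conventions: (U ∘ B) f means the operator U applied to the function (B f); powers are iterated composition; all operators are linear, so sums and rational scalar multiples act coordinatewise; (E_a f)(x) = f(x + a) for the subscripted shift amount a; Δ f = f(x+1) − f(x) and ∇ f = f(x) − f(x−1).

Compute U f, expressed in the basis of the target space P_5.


E_{2} f = x^6 + 12x^5 + (243/4)x^4 + 166x^3 + (1039/4)x^2 + 223x + 83
E_{2} E_{2} f = x^6 + 24x^5 + (963/4)x^4 + 1292x^3 + (15655/4)x^2 + 6350x + 4316
E_{2} E_{2} E_{2} f = x^6 + 36x^5 + (2163/4)x^4 + 4338x^3 + (78415/4)x^2 + 47325x + 47691
Δ (E_{2})^3 f = 6x^5 + 195x^4 + 2543x^3 + (33267/2)x^2 + (109141/2)x + 143689/2
∇ Δ (E_{2})^3 f = 30x^4 + 720x^3 + 6519x^2 + 26388x + 40291
∇ (∇ ∘ Δ) (E_{2})^3 f = 120x^3 + 1980x^2 + 10998x + 20559

the result is g(x) = 120x^3 + 1980x^2 + 10998x + 20559


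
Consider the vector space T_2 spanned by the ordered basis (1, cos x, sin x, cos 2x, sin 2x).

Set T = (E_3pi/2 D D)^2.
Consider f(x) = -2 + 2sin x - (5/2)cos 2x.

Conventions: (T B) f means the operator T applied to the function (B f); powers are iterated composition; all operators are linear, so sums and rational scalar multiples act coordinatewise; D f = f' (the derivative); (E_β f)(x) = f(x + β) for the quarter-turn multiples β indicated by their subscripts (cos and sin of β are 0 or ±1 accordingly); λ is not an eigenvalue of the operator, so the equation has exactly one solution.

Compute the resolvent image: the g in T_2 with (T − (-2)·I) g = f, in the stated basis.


write g with unknown coordinates in the stated basis and equate coefficients in (T − (-2)·I) g = f
solving from the highest basis element down gives g = -1 + 2sin x - (5/36)cos 2x
check: T g = -2sin x - (20/9)cos 2x
so T g − (-2)·g = -2 + 2sin x - (5/2)cos 2x = f ✓

the result is g(x) = -1 + 2sin x - (5/36)cos 2x


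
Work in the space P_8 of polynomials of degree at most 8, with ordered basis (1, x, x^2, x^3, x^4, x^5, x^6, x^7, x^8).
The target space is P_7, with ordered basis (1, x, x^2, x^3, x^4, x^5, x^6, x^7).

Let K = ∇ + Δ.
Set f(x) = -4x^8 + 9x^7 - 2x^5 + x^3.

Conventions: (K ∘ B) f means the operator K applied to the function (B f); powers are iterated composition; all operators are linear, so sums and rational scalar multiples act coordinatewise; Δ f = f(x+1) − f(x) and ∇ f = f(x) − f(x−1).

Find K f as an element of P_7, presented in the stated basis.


∇ f = -32x^7 + 175x^6 - 413x^5 + 585x^4 - 519x^3 + 284x^2 - 88x + 12
Δ f = -32x^7 - 49x^6 - 35x^5 + 25x^4 + 71x^3 + 60x^2 + 24x + 4
(∇ + Δ) f = -64x^7 + 126x^6 - 448x^5 + 610x^4 - 448x^3 + 344x^2 - 64x + 16

the result is g(x) = -64x^7 + 126x^6 - 448x^5 + 610x^4 - 448x^3 + 344x^2 - 64x + 16


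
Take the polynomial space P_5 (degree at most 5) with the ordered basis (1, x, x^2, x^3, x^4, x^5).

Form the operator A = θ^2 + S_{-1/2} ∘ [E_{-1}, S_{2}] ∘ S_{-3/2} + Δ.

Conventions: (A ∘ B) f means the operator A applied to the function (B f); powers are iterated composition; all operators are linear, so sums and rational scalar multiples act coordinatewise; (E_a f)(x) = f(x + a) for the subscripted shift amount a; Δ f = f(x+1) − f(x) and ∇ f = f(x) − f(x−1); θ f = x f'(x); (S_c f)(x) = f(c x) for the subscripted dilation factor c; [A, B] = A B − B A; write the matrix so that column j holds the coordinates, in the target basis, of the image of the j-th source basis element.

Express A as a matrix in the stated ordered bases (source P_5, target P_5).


the matrix is [[0, 5/2, 31/4, 197/8, 1231/16, 7565/32]; [0, 1, 13/2, 267/8, 583/4, 18385/32]; [0, 0, 4, 105/8, 777/8, 8665/16]; [0, 0, 0, 9, 97/4, 3805/16]; [0, 0, 0, 0, 16, 1375/32]; [0, 0, 0, 0, 0, 25]] (rows listed top to bottom)

image of 1: 0
image of x: x + 5/2
image of x^2: 4x^2 + (13/2)x + 31/4
image of x^3: 9x^3 + (105/8)x^2 + (267/8)x + 197/8
image of x^4: 16x^4 + (97/4)x^3 + (777/8)x^2 + (583/4)x + 1231/16
image of x^5: 25x^5 + (1375/32)x^4 + (3805/16)x^3 + (8665/16)x^2 + (18385/32)x + 7565/32
each image's coordinates form column j of the matrix


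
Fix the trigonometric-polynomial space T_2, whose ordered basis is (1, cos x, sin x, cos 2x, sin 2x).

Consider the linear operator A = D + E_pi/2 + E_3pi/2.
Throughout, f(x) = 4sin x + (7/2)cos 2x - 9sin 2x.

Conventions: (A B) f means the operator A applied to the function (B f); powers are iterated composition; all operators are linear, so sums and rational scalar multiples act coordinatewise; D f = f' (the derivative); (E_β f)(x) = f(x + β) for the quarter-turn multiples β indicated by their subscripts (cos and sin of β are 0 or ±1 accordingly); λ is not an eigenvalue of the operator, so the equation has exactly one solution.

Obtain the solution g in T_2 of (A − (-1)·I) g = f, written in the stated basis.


the result is g(x) = -2cos x + 2sin x + (29/10)cos 2x + (16/5)sin 2x

write g with unknown coordinates in the stated basis and equate coefficients in (A − (-1)·I) g = f
solving from the highest basis element down gives g = -2cos x + 2sin x + (29/10)cos 2x + (16/5)sin 2x
check: A g = 2cos x + 2sin x + (3/5)cos 2x - (61/5)sin 2x
so A g − (-1)·g = 4sin x + (7/2)cos 2x - 9sin 2x = f ✓


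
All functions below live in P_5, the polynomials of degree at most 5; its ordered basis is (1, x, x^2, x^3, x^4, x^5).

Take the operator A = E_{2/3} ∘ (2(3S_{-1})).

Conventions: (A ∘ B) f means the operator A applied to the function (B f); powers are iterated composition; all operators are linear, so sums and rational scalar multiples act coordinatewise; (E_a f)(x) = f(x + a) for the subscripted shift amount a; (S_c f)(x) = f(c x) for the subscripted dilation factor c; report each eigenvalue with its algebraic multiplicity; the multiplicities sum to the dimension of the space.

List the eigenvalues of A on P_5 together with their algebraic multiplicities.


image of 1: 6
image of x: -6x - 4
image of x^2: 6x^2 + 8x + 8/3
image of x^3: -6x^3 - 12x^2 - 8x - 16/9
image of x^4: 6x^4 + 16x^3 + 16x^2 + (64/9)x + 32/27
image of x^5: -6x^5 - 20x^4 - (80/3)x^3 - (160/9)x^2 - (160/27)x - 64/81
the matrix is upper triangular; its diagonal is (6, -6, 6, -6, 6, -6)
for a triangular matrix the eigenvalues are the diagonal entries, with algebraic multiplicity their repetition count

λ = -6 (multiplicity 3), λ = 6 (multiplicity 3)


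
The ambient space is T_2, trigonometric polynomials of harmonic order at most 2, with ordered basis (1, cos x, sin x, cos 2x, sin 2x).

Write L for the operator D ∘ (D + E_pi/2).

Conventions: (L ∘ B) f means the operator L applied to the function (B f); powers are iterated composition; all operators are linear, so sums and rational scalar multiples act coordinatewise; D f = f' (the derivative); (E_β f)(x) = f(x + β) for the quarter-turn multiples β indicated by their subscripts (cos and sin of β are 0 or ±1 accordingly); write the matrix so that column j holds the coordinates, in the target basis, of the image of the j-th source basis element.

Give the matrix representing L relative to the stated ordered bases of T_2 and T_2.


the matrix is [[0, 0, 0, 0, 0]; [0, -2, 0, 0, 0]; [0, 0, -2, 0, 0]; [0, 0, 0, -4, -2]; [0, 0, 0, 2, -4]] (rows listed top to bottom)

image of 1: 0
image of cos x: -2cos x
image of sin x: -2sin x
image of cos 2x: -4cos 2x + 2sin 2x
image of sin 2x: -2cos 2x - 4sin 2x
each image's coordinates form column j of the matrix


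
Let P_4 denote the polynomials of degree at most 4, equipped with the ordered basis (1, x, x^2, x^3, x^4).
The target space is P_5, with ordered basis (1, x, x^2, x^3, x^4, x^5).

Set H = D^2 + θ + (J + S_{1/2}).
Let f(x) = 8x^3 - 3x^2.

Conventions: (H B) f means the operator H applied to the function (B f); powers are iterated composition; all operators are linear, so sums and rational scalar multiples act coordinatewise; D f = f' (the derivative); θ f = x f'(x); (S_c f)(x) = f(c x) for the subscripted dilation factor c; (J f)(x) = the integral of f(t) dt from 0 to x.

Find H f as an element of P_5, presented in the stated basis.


D f = 24x^2 - 6x
D D f = 48x - 6
θ f = 24x^3 - 6x^2
J f = 2x^4 - x^3
S_{1/2} f = x^3 - (3/4)x^2
(J + S_{1/2}) f = 2x^4 - (3/4)x^2
(D^2 + θ + (J + S_{1/2})) f = 2x^4 + 24x^3 - (27/4)x^2 + 48x - 6

the result is g(x) = 2x^4 + 24x^3 - (27/4)x^2 + 48x - 6


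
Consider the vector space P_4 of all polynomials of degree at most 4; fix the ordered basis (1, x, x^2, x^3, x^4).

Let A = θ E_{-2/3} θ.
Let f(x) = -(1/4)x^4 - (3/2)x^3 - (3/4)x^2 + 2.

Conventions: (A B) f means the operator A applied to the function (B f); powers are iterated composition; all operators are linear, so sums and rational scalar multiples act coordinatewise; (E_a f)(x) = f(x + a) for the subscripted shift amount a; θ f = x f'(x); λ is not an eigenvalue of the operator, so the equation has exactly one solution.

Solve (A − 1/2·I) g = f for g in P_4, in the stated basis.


g(x) = -(1/62)x^4 - (125/527)x^3 - (20567/22134)x^2 - (319840/99603)x - 4

write g with unknown coordinates in the stated basis and equate coefficients in (A − 1/2·I) g = f
solving from the highest basis element down gives g = -(1/62)x^4 - (125/527)x^3 - (20567/22134)x^2 - (319840/99603)x - 4
check: A g = -(8/31)x^4 - (853/527)x^3 - (13442/11067)x^2 - (159920/99603)x
so A g − 1/2·g = -(1/4)x^4 - (3/2)x^3 - (3/4)x^2 + 2 = f ✓


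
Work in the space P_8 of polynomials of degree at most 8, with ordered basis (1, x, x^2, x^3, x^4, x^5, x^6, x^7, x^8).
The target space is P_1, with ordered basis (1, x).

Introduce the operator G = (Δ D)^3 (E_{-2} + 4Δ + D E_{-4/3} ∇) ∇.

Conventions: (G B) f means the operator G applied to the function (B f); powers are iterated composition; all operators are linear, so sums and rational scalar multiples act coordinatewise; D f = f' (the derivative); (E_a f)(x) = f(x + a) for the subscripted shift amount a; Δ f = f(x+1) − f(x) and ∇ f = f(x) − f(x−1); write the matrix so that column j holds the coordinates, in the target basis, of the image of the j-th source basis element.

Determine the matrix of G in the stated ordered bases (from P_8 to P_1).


image of 1: 0
image of x: 0
image of x^2: 0
image of x^3: 0
image of x^4: 0
image of x^5: 0
image of x^6: 0
image of x^7: 5040
image of x^8: 40320x + 120960
each image's coordinates form column j of the matrix

the matrix is [[0, 0, 0, 0, 0, 0, 0, 5040, 120960]; [0, 0, 0, 0, 0, 0, 0, 0, 40320]] (rows listed top to bottom)


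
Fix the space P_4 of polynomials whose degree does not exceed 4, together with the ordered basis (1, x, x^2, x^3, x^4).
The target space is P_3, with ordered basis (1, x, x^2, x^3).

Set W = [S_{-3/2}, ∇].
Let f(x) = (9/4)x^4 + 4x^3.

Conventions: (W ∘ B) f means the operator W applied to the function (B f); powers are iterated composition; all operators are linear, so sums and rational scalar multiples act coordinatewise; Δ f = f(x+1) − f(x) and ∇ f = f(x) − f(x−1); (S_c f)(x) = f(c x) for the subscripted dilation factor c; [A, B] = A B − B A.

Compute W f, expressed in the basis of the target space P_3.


∇ f = 9x^3 - (3/2)x^2 - 3x + 7/4
S_{-3/2} ∇ f = -(243/8)x^3 - (27/8)x^2 + (9/2)x + 7/4
S_{-3/2} f = (729/64)x^4 - (27/2)x^3
∇ S_{-3/2} f = (729/16)x^3 - (3483/32)x^2 + (1377/16)x - 1593/64
[S_{-3/2}, ∇] f = -(1215/16)x^3 + (3375/32)x^2 - (1305/16)x + 1705/64

the image equals g(x) = -(1215/16)x^3 + (3375/32)x^2 - (1305/16)x + 1705/64


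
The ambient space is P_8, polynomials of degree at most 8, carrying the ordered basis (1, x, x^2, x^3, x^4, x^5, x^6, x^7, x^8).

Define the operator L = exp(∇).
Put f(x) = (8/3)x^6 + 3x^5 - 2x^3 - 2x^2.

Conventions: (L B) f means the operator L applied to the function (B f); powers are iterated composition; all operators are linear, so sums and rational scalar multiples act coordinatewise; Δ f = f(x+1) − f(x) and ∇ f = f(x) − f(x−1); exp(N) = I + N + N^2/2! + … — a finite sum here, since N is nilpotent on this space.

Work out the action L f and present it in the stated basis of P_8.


g(x) = (8/3)x^6 + 19x^5 + 15x^4 - (166/3)x^3 + 2x^2 + 43x - 16

order-1 term: 16x^5 - 25x^4 + (70/3)x^3 - 16x^2 + 3x + 1/3
order-2 term: 40x^4 - 130x^3 + 190x^2 - 141x + 125/3
order-3 term: (160/3)x^3 - 210x^2 + 310x - 167
order-4 term: 40x^2 - 145x + 430/3
order-5 term: 16x - 37
order-6 term: 8/3
the series for exp(∇) f terminates at order 6
exp(∇) f = (8/3)x^6 + 19x^5 + 15x^4 - (166/3)x^3 + 2x^2 + 43x - 16


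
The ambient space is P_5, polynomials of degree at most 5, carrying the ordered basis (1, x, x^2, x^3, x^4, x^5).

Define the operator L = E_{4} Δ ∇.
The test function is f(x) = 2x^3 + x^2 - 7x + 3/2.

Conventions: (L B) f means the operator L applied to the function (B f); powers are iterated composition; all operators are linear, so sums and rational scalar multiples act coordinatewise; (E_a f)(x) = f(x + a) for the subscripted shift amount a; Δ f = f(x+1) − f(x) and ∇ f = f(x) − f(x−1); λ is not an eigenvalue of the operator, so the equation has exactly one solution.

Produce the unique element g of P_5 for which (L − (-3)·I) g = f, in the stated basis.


g(x) = (2/3)x^3 + (1/3)x^2 - (11/3)x - 91/18

write g with unknown coordinates in the stated basis and equate coefficients in (L − (-3)·I) g = f
solving from the highest basis element down gives g = (2/3)x^3 + (1/3)x^2 - (11/3)x - 91/18
check: L g = 4x + 50/3
so L g − (-3)·g = 2x^3 + x^2 - 7x + 3/2 = f ✓


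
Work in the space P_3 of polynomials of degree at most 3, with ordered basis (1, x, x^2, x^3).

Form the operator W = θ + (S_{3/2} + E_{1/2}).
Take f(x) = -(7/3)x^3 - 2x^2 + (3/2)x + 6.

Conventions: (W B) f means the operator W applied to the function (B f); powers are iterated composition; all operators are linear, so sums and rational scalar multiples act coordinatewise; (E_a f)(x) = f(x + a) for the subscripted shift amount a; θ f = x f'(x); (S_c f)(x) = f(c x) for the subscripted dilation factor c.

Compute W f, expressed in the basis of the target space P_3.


θ f = -7x^3 - 4x^2 + (3/2)x
S_{3/2} f = -(63/8)x^3 - (9/2)x^2 + (9/4)x + 6
E_{1/2} f = -(7/3)x^3 - (11/2)x^2 - (9/4)x + 143/24
(S_{3/2} + E_{1/2}) f = -(245/24)x^3 - 10x^2 + 287/24
(θ + (S_{3/2} + E_{1/2})) f = -(413/24)x^3 - 14x^2 + (3/2)x + 287/24

the image equals g(x) = -(413/24)x^3 - 14x^2 + (3/2)x + 287/24


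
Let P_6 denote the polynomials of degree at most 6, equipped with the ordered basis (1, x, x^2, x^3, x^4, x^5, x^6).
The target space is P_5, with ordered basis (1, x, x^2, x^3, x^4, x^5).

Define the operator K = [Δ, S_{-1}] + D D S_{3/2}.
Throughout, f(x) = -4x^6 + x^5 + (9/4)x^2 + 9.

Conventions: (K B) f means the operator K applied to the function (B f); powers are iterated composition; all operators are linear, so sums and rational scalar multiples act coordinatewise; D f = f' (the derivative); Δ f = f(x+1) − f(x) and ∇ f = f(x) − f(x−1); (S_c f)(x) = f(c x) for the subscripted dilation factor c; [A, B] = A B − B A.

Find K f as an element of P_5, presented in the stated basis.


S_{-1} f = -4x^6 - x^5 + (9/4)x^2 + 9
Δ S_{-1} f = -24x^5 - 65x^4 - 90x^3 - 70x^2 - (49/2)x - 11/4
Δ f = -24x^5 - 55x^4 - 70x^3 - 50x^2 - (29/2)x - 3/4
S_{-1} Δ f = 24x^5 - 55x^4 + 70x^3 - 50x^2 + (29/2)x - 3/4
[Δ, S_{-1}] f = -48x^5 - 10x^4 - 160x^3 - 20x^2 - 39x - 2
S_{3/2} f = -(729/16)x^6 + (243/32)x^5 + (81/16)x^2 + 9
D S_{3/2} f = -(2187/8)x^5 + (1215/32)x^4 + (81/8)x
D D S_{3/2} f = -(10935/8)x^4 + (1215/8)x^3 + 81/8
([Δ, S_{-1}] + D D S_{3/2}) f = -48x^5 - (11015/8)x^4 - (65/8)x^3 - 20x^2 - 39x + 65/8

the result is g(x) = -48x^5 - (11015/8)x^4 - (65/8)x^3 - 20x^2 - 39x + 65/8


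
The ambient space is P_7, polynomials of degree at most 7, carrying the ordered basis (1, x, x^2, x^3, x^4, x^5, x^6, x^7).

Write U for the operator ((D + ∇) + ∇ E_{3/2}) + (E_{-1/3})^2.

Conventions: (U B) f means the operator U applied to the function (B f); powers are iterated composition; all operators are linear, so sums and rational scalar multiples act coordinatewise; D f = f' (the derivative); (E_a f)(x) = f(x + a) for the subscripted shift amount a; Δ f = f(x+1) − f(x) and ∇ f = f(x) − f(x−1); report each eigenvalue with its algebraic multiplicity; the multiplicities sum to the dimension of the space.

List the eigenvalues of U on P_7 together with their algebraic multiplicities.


λ = 1 (multiplicity 8)

image of 1: 1
image of x: x + 7/3
image of x^2: x^2 + (14/3)x + 13/9
image of x^3: x^3 + 7x^2 + (13/3)x + 427/108
image of x^4: x^4 + (28/3)x^3 + (26/3)x^2 + (427/27)x + 340/81
image of x^5: x^5 + (35/3)x^4 + (130/9)x^3 + (2135/54)x^2 + (1700/81)x + 32779/3888
image of x^6: x^6 + 14x^5 + (65/3)x^4 + (2135/27)x^3 + (1700/27)x^2 + (32779/648)x + 61019/5832
image of x^7: x^7 + (49/3)x^6 + (91/3)x^5 + (14945/108)x^4 + (11900/81)x^3 + (229453/1296)x^2 + (427133/5832)x + 2522167/139968
the matrix is upper triangular; its diagonal is (1, 1, 1, 1, 1, 1, 1, 1)
for a triangular matrix the eigenvalues are the diagonal entries, with algebraic multiplicity their repetition count


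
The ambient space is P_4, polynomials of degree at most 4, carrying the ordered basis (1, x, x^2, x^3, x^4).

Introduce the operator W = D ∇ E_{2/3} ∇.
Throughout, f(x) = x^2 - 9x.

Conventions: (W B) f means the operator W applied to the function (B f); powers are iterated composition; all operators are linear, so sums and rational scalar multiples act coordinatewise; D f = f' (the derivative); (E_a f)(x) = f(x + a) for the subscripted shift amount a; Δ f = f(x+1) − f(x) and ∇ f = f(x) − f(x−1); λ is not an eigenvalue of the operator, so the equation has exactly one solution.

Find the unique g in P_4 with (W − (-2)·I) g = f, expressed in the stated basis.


write g with unknown coordinates in the stated basis and equate coefficients in (W − (-2)·I) g = f
solving from the highest basis element down gives g = (1/2)x^2 - (9/2)x
check: W g = 0
so W g − (-2)·g = x^2 - 9x = f ✓

the result is g(x) = (1/2)x^2 - (9/2)x


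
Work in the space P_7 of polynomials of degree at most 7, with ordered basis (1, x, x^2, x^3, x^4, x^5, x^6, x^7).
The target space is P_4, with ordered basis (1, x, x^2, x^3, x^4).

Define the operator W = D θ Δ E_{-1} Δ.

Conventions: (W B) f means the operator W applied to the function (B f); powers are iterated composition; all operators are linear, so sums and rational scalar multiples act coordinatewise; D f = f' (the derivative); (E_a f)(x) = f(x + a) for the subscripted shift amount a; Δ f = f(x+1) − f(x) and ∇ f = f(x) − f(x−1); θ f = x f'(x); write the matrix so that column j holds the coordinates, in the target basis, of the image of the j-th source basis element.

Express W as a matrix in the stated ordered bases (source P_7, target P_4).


the matrix is [[0, 0, 0, 6, 0, 10, 0, 14]; [0, 0, 0, 0, 48, 0, 120, 0]; [0, 0, 0, 0, 0, 180, 0, 630]; [0, 0, 0, 0, 0, 0, 480, 0]; [0, 0, 0, 0, 0, 0, 0, 1050]] (rows listed top to bottom)

image of 1: 0
image of x: 0
image of x^2: 0
image of x^3: 6
image of x^4: 48x
image of x^5: 180x^2 + 10
image of x^6: 480x^3 + 120x
image of x^7: 1050x^4 + 630x^2 + 14
each image's coordinates form column j of the matrix


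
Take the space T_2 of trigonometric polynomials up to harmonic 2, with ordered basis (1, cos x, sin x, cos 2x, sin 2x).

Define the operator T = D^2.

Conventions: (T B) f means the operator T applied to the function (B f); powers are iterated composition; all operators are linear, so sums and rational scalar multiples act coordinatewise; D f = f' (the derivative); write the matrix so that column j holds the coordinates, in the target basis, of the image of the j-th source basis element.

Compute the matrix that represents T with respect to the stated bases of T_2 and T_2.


image of 1: 0
image of cos x: -cos x
image of sin x: -sin x
image of cos 2x: -4cos 2x
image of sin 2x: -4sin 2x
each image's coordinates form column j of the matrix

the matrix is [[0, 0, 0, 0, 0]; [0, -1, 0, 0, 0]; [0, 0, -1, 0, 0]; [0, 0, 0, -4, 0]; [0, 0, 0, 0, -4]] (rows listed top to bottom)


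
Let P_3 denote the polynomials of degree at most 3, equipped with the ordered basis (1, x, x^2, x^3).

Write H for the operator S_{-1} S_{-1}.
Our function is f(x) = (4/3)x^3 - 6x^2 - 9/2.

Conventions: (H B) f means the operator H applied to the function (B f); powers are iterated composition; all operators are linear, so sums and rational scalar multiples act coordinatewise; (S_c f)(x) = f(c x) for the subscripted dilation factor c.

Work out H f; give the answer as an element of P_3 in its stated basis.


the result is g(x) = (4/3)x^3 - 6x^2 - 9/2

S_{-1} f = -(4/3)x^3 - 6x^2 - 9/2
S_{-1} S_{-1} f = (4/3)x^3 - 6x^2 - 9/2


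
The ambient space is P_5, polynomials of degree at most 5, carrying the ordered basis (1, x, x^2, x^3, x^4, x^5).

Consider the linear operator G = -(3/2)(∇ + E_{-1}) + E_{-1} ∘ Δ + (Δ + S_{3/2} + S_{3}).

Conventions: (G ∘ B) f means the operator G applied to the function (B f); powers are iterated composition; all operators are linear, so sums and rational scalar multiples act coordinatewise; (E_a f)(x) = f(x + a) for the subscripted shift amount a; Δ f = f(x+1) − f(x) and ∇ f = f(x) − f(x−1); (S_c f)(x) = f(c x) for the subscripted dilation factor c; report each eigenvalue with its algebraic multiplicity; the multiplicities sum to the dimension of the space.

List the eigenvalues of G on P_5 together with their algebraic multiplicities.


image of 1: 1/2
image of x: 3x + 2
image of x^2: (39/4)x^2 + 4x
image of x^3: (231/8)x^3 + 6x^2 + 2
image of x^4: (1353/16)x^4 + 8x^3 + 8x
image of x^5: (7971/32)x^5 + 10x^4 + 20x^2 + 2
the matrix is upper triangular; its diagonal is (1/2, 3, 39/4, 231/8, 1353/16, 7971/32)
for a triangular matrix the eigenvalues are the diagonal entries, with algebraic multiplicity their repetition count

λ = 1/2 (multiplicity 1), λ = 3 (multiplicity 1), λ = 39/4 (multiplicity 1), λ = 231/8 (multiplicity 1), λ = 1353/16 (multiplicity 1), λ = 7971/32 (multiplicity 1)


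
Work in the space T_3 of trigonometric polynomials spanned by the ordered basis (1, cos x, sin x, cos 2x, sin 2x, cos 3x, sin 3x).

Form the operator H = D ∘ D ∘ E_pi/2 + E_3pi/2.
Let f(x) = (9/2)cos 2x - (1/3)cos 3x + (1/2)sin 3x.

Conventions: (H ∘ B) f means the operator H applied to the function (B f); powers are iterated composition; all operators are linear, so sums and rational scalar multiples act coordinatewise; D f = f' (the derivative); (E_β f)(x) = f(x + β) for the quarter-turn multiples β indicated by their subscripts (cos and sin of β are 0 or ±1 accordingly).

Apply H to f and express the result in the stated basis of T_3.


E_pi/2 f = -(9/2)cos 2x - (1/2)cos 3x - (1/3)sin 3x
D E_pi/2 f = 9sin 2x - cos 3x + (3/2)sin 3x
D D E_pi/2 f = 18cos 2x + (9/2)cos 3x + 3sin 3x
E_3pi/2 f = -(9/2)cos 2x + (1/2)cos 3x + (1/3)sin 3x
(D ∘ D ∘ E_pi/2 + E_3pi/2) f = (27/2)cos 2x + 5cos 3x + (10/3)sin 3x

the result is g(x) = (27/2)cos 2x + 5cos 3x + (10/3)sin 3x


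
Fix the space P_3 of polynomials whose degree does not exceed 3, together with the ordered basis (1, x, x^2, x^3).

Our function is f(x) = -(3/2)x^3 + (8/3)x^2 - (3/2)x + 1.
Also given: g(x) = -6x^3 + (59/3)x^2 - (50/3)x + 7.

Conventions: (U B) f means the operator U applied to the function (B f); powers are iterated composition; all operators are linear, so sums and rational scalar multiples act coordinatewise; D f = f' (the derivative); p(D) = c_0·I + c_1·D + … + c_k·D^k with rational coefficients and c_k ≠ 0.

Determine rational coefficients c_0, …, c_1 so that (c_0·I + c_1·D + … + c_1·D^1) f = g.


p(D) = 4·I − 2·D, i.e. c_0 = 4, c_1 = -2

D^0 f = -(3/2)x^3 + (8/3)x^2 - (3/2)x + 1
D^1 f = -(9/2)x^2 + (16/3)x - 3/2
matching coefficients of g against c_0 f + c_1 Df + … from the top degree down determines the c_i
solution: c_0 = 4, c_1 = -2


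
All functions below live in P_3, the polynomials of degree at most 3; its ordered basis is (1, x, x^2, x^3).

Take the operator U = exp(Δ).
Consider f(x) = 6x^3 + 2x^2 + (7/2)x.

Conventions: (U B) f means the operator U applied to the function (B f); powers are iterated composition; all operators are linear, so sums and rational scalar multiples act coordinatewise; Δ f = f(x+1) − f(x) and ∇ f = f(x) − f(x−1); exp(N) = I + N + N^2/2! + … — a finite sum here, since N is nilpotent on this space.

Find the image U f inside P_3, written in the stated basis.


order-1 term: 18x^2 + 22x + 23/2
order-2 term: 18x + 20
order-3 term: 6
the series for exp(Δ) f terminates at order 3
exp(Δ) f = 6x^3 + 20x^2 + (87/2)x + 75/2

g(x) = 6x^3 + 20x^2 + (87/2)x + 75/2


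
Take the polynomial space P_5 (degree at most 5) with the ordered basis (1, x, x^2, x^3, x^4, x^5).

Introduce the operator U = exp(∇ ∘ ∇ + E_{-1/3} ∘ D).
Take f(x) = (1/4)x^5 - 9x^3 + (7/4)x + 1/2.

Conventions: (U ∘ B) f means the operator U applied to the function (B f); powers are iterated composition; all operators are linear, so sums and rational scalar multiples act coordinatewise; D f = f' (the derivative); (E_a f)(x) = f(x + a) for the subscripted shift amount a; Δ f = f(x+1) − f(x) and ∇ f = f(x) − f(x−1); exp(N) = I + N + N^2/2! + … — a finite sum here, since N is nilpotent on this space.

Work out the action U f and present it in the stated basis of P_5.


order-1 term: (5/4)x^4 + (10/3)x^3 - (247/6)x^2 - (1009/54)x + 7333/162
order-2 term: (5/2)x^3 + 10x^2 - (146/3)x - 2029/54
order-3 term: (5/2)x^2 + 10x - 33/2
order-4 term: (5/4)x + 10/3
order-5 term: 1/4
the series for exp(∇ ∘ ∇ + E_{-1/3} ∘ D) f terminates at order 5
exp(∇ ∘ ∇ + E_{-1/3} ∘ D) f = (1/4)x^5 + (5/4)x^4 - (19/6)x^3 - (86/3)x^2 - (2935/54)x - 1531/324

the image equals g(x) = (1/4)x^5 + (5/4)x^4 - (19/6)x^3 - (86/3)x^2 - (2935/54)x - 1531/324


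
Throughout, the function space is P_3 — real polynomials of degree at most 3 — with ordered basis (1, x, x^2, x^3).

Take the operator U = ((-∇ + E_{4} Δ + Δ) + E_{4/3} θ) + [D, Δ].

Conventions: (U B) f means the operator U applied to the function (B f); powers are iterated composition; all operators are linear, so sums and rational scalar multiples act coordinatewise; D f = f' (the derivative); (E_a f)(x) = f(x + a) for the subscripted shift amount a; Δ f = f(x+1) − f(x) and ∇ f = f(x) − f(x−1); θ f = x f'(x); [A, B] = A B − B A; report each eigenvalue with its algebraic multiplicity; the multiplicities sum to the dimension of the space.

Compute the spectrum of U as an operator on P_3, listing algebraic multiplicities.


λ = 0 (multiplicity 1), λ = 1 (multiplicity 1), λ = 2 (multiplicity 1), λ = 3 (multiplicity 1)

image of 1: 0
image of x: x + 7/3
image of x^2: 2x^2 + (22/3)x + 131/9
image of x^3: 3x^3 + 15x^2 + 49x + 613/9
the matrix is upper triangular; its diagonal is (0, 1, 2, 3)
for a triangular matrix the eigenvalues are the diagonal entries, with algebraic multiplicity their repetition count


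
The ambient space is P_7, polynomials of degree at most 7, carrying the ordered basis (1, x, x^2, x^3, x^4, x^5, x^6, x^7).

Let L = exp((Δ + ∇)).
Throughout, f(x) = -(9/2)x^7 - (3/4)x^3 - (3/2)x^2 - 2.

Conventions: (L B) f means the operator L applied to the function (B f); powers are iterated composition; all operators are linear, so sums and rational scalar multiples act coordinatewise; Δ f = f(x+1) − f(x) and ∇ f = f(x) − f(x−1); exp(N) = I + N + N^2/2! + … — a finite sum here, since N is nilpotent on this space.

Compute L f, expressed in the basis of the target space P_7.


order-1 term: -63x^6 - 315x^4 - (387/2)x^2 - 6x - 21/2
order-2 term: -378x^5 - 2520x^3 - 2025x - 6
order-3 term: -1260x^4 - 7560x^2 - 3282
order-4 term: -2520x^3 - 10080x
order-5 term: -3024x^2 - 5040
order-6 term: -2016x
order-7 term: -576
the series for exp((Δ + ∇)) f terminates at order 7
exp((Δ + ∇)) f = -(9/2)x^7 - 63x^6 - 378x^5 - 1575x^4 - (20163/4)x^3 - 10779x^2 - 14127x - 17833/2

g(x) = -(9/2)x^7 - 63x^6 - 378x^5 - 1575x^4 - (20163/4)x^3 - 10779x^2 - 14127x - 17833/2


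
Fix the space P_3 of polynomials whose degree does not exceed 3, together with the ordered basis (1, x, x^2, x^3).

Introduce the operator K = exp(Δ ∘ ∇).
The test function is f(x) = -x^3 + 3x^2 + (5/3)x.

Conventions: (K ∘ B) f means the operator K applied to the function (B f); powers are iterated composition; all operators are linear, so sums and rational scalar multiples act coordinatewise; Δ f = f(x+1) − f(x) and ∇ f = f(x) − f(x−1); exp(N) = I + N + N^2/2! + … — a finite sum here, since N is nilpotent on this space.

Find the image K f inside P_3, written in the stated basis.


order-1 term: -6x + 6
the series for exp(Δ ∘ ∇) f terminates at order 1
exp(Δ ∘ ∇) f = -x^3 + 3x^2 - (13/3)x + 6

the result is g(x) = -x^3 + 3x^2 - (13/3)x + 6


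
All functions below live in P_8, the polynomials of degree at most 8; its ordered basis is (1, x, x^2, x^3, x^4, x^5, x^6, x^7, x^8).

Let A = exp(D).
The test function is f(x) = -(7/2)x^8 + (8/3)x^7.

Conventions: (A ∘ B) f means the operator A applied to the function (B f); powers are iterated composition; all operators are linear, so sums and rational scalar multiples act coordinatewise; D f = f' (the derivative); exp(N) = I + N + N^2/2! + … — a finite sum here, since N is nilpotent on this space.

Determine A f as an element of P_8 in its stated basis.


the result is g(x) = -(7/2)x^8 - (76/3)x^7 - (238/3)x^6 - 140x^5 - (455/3)x^4 - (308/3)x^3 - 42x^2 - (28/3)x - 5/6

order-1 term: -28x^7 + (56/3)x^6
order-2 term: -98x^6 + 56x^5
order-3 term: -196x^5 + (280/3)x^4
order-4 term: -245x^4 + (280/3)x^3
order-5 term: -196x^3 + 56x^2
order-6 term: -98x^2 + (56/3)x
order-7 term: -28x + 8/3
order-8 term: -7/2
the series for exp(D) f terminates at order 8
exp(D) f = -(7/2)x^8 - (76/3)x^7 - (238/3)x^6 - 140x^5 - (455/3)x^4 - (308/3)x^3 - 42x^2 - (28/3)x - 5/6


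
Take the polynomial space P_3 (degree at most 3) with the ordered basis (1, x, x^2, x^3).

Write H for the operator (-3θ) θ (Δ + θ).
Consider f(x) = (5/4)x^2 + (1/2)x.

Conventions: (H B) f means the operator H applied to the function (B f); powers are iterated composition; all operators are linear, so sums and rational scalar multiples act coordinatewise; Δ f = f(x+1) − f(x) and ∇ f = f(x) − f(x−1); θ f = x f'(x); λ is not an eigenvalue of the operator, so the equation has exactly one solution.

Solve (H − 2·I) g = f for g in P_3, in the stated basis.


g(x) = -(5/104)x^2 - (11/260)x

write g with unknown coordinates in the stated basis and equate coefficients in (H − 2·I) g = f
solving from the highest basis element down gives g = -(5/104)x^2 - (11/260)x
check: H g = (15/13)x^2 + (27/65)x
so H g − 2·g = (5/4)x^2 + (1/2)x = f ✓


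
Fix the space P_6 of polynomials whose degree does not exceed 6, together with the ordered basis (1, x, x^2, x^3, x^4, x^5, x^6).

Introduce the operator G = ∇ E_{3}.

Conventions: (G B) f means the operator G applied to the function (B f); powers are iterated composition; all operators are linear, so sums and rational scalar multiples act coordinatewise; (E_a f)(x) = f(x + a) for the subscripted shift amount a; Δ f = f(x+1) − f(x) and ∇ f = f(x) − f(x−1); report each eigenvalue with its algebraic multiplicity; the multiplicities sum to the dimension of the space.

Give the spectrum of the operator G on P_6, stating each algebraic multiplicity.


λ = 0 (multiplicity 7)

image of 1: 0
image of x: 1
image of x^2: 2x + 5
image of x^3: 3x^2 + 15x + 19
image of x^4: 4x^3 + 30x^2 + 76x + 65
image of x^5: 5x^4 + 50x^3 + 190x^2 + 325x + 211
image of x^6: 6x^5 + 75x^4 + 380x^3 + 975x^2 + 1266x + 665
the matrix is upper triangular; its diagonal is (0, 0, 0, 0, 0, 0, 0)
for a triangular matrix the eigenvalues are the diagonal entries, with algebraic multiplicity their repetition count


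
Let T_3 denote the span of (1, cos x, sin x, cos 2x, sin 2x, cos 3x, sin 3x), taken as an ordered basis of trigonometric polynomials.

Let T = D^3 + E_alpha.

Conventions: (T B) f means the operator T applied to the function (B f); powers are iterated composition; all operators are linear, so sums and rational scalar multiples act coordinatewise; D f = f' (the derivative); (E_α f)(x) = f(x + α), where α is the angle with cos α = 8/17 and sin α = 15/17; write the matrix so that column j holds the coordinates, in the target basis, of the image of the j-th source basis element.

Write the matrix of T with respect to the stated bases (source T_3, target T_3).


the matrix is [[1, 0, 0, 0, 0, 0, 0]; [0, 8/17, -2/17, 0, 0, 0, 0]; [0, 2/17, 8/17, 0, 0, 0, 0]; [0, 0, 0, -161/289, -2072/289, 0, 0]; [0, 0, 0, 2072/289, -161/289, 0, 0]; [0, 0, 0, 0, 0, -4888/4913, -133146/4913]; [0, 0, 0, 0, 0, 133146/4913, -4888/4913]] (rows listed top to bottom)

image of 1: 1
image of cos x: (8/17)cos x + (2/17)sin x
image of sin x: -(2/17)cos x + (8/17)sin x
image of cos 2x: -(161/289)cos 2x + (2072/289)sin 2x
image of sin 2x: -(2072/289)cos 2x - (161/289)sin 2x
image of cos 3x: -(4888/4913)cos 3x + (133146/4913)sin 3x
image of sin 3x: -(133146/4913)cos 3x - (4888/4913)sin 3x
each image's coordinates form column j of the matrix
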